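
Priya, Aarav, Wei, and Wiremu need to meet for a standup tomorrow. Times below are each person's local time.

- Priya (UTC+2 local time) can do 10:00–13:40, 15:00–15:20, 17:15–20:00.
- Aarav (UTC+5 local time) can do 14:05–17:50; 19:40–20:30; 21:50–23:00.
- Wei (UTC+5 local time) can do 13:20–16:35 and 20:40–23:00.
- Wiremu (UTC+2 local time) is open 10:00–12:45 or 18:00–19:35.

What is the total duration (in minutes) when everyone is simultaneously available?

145

Priya in UTC: 08:00-11:40, 13:00-13:20, 15:15-18:00 (subtract 2h to convert from UTC+2).
Aarav in UTC: 09:05-12:50, 14:40-15:30, 16:50-18:00 (subtract 5h to convert from UTC+5).
Wei in UTC: 08:20-11:35, 15:40-18:00 (subtract 5h to convert from UTC+5).
Wiremu in UTC: 08:00-10:45, 16:00-17:35 (subtract 2h to convert from UTC+2).
Priya ∩ Aarav: 09:05-11:40, 15:15-15:30, 16:50-18:00.
Priya ∩ Aarav ∩ Wei: 09:05-11:35, 16:50-18:00.
Priya ∩ Aarav ∩ Wei ∩ Wiremu: 09:05-10:45, 16:50-17:35.
Those are the intersection windows.
Summing the common windows: 100 + 45 = 145 minutes.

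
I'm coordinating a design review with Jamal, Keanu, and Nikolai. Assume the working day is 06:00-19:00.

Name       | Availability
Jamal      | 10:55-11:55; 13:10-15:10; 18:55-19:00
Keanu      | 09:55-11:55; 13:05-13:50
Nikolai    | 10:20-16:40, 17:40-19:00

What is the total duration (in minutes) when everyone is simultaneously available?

Jamal ∩ Keanu: 10:55-11:55, 13:10-13:50.
Jamal ∩ Keanu ∩ Nikolai: 10:55-11:55, 13:10-13:50.
Summing the common windows: 60 + 40 = 100 minutes.

100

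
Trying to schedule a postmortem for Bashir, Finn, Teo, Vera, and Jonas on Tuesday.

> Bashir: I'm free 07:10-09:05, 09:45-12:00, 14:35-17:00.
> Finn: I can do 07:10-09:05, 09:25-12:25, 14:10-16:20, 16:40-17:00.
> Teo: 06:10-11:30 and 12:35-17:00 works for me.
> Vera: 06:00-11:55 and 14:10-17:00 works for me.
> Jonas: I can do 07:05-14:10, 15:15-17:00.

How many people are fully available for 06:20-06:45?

2

Teo and Vera can make the full 06:20-06:45 slot — that's 2.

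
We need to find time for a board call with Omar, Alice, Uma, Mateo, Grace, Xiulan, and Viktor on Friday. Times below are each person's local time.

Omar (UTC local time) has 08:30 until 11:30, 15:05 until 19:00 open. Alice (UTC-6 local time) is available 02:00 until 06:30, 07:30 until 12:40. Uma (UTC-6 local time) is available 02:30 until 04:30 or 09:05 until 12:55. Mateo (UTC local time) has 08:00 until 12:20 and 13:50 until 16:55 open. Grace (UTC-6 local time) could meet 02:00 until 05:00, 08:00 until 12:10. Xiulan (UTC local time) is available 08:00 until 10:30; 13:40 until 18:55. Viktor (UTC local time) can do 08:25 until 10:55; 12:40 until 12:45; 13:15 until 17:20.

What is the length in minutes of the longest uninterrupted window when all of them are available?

120

Omar in UTC: 08:30-11:30, 15:05-19:00.
Alice in UTC: 08:00-12:30, 13:30-18:40 (add 6h to convert from UTC-6).
Uma in UTC: 08:30-10:30, 15:05-18:55 (add 6h to convert from UTC-6).
Mateo in UTC: 08:00-12:20, 13:50-16:55.
Grace in UTC: 08:00-11:00, 14:00-18:10 (add 6h to convert from UTC-6).
Xiulan in UTC: 08:00-10:30, 13:40-18:55.
Viktor in UTC: 08:25-10:55, 12:40-12:45, 13:15-17:20.
Omar ∩ Alice: 08:30-11:30, 15:05-18:40.
Omar ∩ Alice ∩ Uma: 08:30-10:30, 15:05-18:40.
Omar ∩ Alice ∩ Uma ∩ Mateo: 08:30-10:30, 15:05-16:55.
Omar ∩ Alice ∩ Uma ∩ Mateo ∩ Grace: 08:30-10:30, 15:05-16:55.
Omar ∩ Alice ∩ Uma ∩ Mateo ∩ Grace ∩ Xiulan: 08:30-10:30, 15:05-16:55.
Omar ∩ Alice ∩ Uma ∩ Mateo ∩ Grace ∩ Xiulan ∩ Viktor: 08:30-10:30, 15:05-16:55.
Those are the intersection windows.
The longest is 08:30-10:30 at 120 minutes.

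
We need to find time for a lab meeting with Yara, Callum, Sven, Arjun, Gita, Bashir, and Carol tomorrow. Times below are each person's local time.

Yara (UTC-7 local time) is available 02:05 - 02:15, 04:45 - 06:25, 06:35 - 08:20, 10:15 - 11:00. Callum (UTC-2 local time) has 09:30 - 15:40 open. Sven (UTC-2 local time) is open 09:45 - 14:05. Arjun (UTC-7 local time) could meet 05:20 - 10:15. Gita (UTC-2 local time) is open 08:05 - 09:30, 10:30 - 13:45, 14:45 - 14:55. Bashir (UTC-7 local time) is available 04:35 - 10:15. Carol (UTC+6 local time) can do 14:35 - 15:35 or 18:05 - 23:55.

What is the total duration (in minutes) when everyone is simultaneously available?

Yara in UTC: 09:05-09:15, 11:45-13:25, 13:35-15:20, 17:15-18:00 (add 7h to convert from UTC-7).
Callum in UTC: 11:30-17:40 (add 2h to convert from UTC-2).
Sven in UTC: 11:45-16:05 (add 2h to convert from UTC-2).
Arjun in UTC: 12:20-17:15 (add 7h to convert from UTC-7).
Gita in UTC: 10:05-11:30, 12:30-15:45, 16:45-16:55 (add 2h to convert from UTC-2).
Bashir in UTC: 11:35-17:15 (add 7h to convert from UTC-7).
Carol in UTC: 08:35-09:35, 12:05-17:55 (subtract 6h to convert from UTC+6).
Yara ∩ Callum: 11:45-13:25, 13:35-15:20, 17:15-17:40.
Yara ∩ Callum ∩ Sven: 11:45-13:25, 13:35-15:20.
Yara ∩ Callum ∩ Sven ∩ Arjun: 12:20-13:25, 13:35-15:20.
Yara ∩ Callum ∩ Sven ∩ Arjun ∩ Gita: 12:30-13:25, 13:35-15:20.
Yara ∩ Callum ∩ Sven ∩ Arjun ∩ Gita ∩ Bashir: 12:30-13:25, 13:35-15:20.
Yara ∩ Callum ∩ Sven ∩ Arjun ∩ Gita ∩ Bashir ∩ Carol: 12:30-13:25, 13:35-15:20.
Summing the common windows: 55 + 105 = 160 minutes.

160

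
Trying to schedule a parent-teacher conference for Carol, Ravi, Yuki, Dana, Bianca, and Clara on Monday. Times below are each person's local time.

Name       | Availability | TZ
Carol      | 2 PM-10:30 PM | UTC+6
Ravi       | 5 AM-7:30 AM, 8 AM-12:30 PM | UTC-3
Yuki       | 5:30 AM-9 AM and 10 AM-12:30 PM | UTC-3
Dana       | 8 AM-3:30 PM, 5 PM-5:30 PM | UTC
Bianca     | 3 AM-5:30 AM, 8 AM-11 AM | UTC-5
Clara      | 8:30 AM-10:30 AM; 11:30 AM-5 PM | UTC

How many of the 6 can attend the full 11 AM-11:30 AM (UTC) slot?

4

Carol in UTC: 08:00-16:30 (subtract 6h to convert from UTC+6).
Ravi in UTC: 08:00-10:30, 11:00-15:30 (add 3h to convert from UTC-3).
Yuki in UTC: 08:30-12:00, 13:00-15:30 (add 3h to convert from UTC-3).
Dana in UTC: 08:00-15:30, 17:00-17:30.
Bianca in UTC: 08:00-10:30, 13:00-16:00 (add 5h to convert from UTC-5).
Clara in UTC: 08:30-10:30, 11:30-17:00.
Carol, Ravi, Yuki, and Dana can make the full 11:00-11:30 slot — that's 4.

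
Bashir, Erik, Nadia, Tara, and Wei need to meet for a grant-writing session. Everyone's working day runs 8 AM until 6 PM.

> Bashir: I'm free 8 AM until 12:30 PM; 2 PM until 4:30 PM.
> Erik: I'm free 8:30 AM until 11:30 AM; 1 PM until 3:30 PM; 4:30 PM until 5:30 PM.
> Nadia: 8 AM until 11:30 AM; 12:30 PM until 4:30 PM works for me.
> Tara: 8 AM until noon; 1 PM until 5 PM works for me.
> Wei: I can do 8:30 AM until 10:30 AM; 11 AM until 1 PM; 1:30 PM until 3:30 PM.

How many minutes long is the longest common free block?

Bashir ∩ Erik: 08:30-11:30, 14:00-15:30.
Bashir ∩ Erik ∩ Nadia: 08:30-11:30, 14:00-15:30.
Bashir ∩ Erik ∩ Nadia ∩ Tara: 08:30-11:30, 14:00-15:30.
Bashir ∩ Erik ∩ Nadia ∩ Tara ∩ Wei: 08:30-10:30, 11:00-11:30, 14:00-15:30.
The longest is 08:30-10:30 at 120 minutes.

120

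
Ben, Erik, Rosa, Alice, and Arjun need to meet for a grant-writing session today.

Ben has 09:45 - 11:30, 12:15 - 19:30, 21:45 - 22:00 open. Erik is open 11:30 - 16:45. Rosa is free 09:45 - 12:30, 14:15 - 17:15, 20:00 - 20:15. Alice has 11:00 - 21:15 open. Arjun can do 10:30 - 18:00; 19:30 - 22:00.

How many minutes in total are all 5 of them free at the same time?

Ben ∩ Erik: 12:15-16:45.
Ben ∩ Erik ∩ Rosa: 12:15-12:30, 14:15-16:45.
Ben ∩ Erik ∩ Rosa ∩ Alice: 12:15-12:30, 14:15-16:45.
Ben ∩ Erik ∩ Rosa ∩ Alice ∩ Arjun: 12:15-12:30, 14:15-16:45.
Summing the common windows: 15 + 150 = 165 minutes.

165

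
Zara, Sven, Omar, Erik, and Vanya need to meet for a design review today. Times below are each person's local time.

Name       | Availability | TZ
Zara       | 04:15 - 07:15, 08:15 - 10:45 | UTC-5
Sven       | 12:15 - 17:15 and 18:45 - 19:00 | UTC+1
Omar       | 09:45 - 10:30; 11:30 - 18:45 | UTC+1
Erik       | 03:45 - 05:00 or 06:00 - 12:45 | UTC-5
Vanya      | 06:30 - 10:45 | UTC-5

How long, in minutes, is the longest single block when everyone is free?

Zara in UTC: 09:15-12:15, 13:15-15:45 (add 5h to convert from UTC-5).
Sven in UTC: 11:15-16:15, 17:45-18:00 (subtract 1h to convert from UTC+1).
Omar in UTC: 08:45-09:30, 10:30-17:45 (subtract 1h to convert from UTC+1).
Erik in UTC: 08:45-10:00, 11:00-17:45 (add 5h to convert from UTC-5).
Vanya in UTC: 11:30-15:45 (add 5h to convert from UTC-5).
Zara ∩ Sven: 11:15-12:15, 13:15-15:45.
Zara ∩ Sven ∩ Omar: 11:15-12:15, 13:15-15:45.
Zara ∩ Sven ∩ Omar ∩ Erik: 11:15-12:15, 13:15-15:45.
Zara ∩ Sven ∩ Omar ∩ Erik ∩ Vanya: 11:30-12:15, 13:15-15:45.
The longest is 13:15-15:45 at 150 minutes.

150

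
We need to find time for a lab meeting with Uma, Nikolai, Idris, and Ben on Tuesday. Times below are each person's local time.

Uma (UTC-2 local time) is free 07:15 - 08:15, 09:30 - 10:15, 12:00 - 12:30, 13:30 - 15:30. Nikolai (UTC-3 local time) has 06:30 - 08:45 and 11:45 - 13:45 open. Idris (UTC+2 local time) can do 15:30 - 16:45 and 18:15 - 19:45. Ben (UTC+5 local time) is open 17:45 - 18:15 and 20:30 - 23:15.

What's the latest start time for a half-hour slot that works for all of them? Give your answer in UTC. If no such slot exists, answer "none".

Uma in UTC: 09:15-10:15, 11:30-12:15, 14:00-14:30, 15:30-17:30 (add 2h to convert from UTC-2).
Nikolai in UTC: 09:30-11:45, 14:45-16:45 (add 3h to convert from UTC-3).
Idris in UTC: 13:30-14:45, 16:15-17:45 (subtract 2h to convert from UTC+2).
Ben in UTC: 12:45-13:15, 15:30-18:15 (subtract 5h to convert from UTC+5).
Uma ∩ Nikolai: 09:30-10:15, 11:30-11:45, 15:30-16:45.
Uma ∩ Nikolai ∩ Idris: 16:15-16:45.
Uma ∩ Nikolai ∩ Idris ∩ Ben: 16:15-16:45.
The last common window of at least 30 minutes is 16:15-16:45; a 30-minute meeting can start as late as 16:15 and still end by 16:45.

16:15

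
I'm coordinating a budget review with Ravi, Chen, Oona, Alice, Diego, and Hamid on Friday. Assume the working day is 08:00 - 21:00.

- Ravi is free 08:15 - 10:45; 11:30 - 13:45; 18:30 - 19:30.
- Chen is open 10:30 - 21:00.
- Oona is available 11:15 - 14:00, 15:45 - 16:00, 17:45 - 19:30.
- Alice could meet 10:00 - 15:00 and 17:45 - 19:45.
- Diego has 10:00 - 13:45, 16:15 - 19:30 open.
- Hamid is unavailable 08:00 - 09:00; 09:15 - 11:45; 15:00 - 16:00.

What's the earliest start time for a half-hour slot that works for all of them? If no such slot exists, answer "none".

11:45

Ravi free: 08:15-10:45, 11:30-13:45, 18:30-19:30.
Chen free: 10:30-21:00.
Oona free: 11:15-14:00, 15:45-16:00, 17:45-19:30.
Alice free: 10:00-15:00, 17:45-19:45.
Diego free: 10:00-13:45, 16:15-19:30.
Hamid free: 09:00-09:15, 11:45-15:00, 16:00-21:00 (invert busy blocks within the working day).
Ravi ∩ Chen: 10:30-10:45, 11:30-13:45, 18:30-19:30.
Ravi ∩ Chen ∩ Oona: 11:30-13:45, 18:30-19:30.
Ravi ∩ Chen ∩ Oona ∩ Alice: 11:30-13:45, 18:30-19:30.
Ravi ∩ Chen ∩ Oona ∩ Alice ∩ Diego: 11:30-13:45, 18:30-19:30.
Ravi ∩ Chen ∩ Oona ∩ Alice ∩ Diego ∩ Hamid: 11:45-13:45, 18:30-19:30.
So the common availability across everyone is 11:45-13:45, 18:30-19:30.
The first common window of at least 30 minutes is 11:45-13:45, so the earliest start is 11:45.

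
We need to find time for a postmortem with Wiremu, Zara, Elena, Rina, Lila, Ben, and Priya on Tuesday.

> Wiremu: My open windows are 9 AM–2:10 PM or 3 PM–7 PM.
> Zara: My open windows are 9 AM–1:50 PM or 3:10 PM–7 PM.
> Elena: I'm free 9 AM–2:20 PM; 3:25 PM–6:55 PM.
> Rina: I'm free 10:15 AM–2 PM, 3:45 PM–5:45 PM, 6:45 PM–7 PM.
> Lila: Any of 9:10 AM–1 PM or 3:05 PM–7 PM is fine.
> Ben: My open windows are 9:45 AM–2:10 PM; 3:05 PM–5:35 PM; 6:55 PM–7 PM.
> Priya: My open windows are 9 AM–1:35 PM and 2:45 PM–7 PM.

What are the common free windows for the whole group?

Wiremu ∩ Zara: 09:00-13:50, 15:10-19:00.
Wiremu ∩ Zara ∩ Elena: 09:00-13:50, 15:25-18:55.
Wiremu ∩ Zara ∩ Elena ∩ Rina: 10:15-13:50, 15:45-17:45, 18:45-18:55.
Wiremu ∩ Zara ∩ Elena ∩ Rina ∩ Lila: 10:15-13:00, 15:45-17:45, 18:45-18:55.
Wiremu ∩ Zara ∩ Elena ∩ Rina ∩ Lila ∩ Ben: 10:15-13:00, 15:45-17:35.
Wiremu ∩ Zara ∩ Elena ∩ Rina ∩ Lila ∩ Ben ∩ Priya: 10:15-13:00, 15:45-17:35.

10:15-13:00, 15:45-17:35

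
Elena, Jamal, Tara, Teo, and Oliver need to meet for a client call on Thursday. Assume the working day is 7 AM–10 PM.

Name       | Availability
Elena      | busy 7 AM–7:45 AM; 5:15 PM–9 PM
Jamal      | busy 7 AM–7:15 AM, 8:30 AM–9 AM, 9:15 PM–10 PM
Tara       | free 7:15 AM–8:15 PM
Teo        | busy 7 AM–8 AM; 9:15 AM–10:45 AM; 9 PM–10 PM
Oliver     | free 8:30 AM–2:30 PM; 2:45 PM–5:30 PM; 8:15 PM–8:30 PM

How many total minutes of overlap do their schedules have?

390

Elena free: 07:45-17:15, 21:00-22:00 (invert busy blocks within the working day).
Jamal free: 07:15-08:30, 09:00-21:15 (invert busy blocks within the working day).
Tara free: 07:15-20:15.
Teo free: 08:00-09:15, 10:45-21:00 (invert busy blocks within the working day).
Oliver free: 08:30-14:30, 14:45-17:30, 20:15-20:30.
Elena ∩ Jamal: 07:45-08:30, 09:00-17:15, 21:00-21:15.
Elena ∩ Jamal ∩ Tara: 07:45-08:30, 09:00-17:15.
Elena ∩ Jamal ∩ Tara ∩ Teo: 08:00-08:30, 09:00-09:15, 10:45-17:15.
Elena ∩ Jamal ∩ Tara ∩ Teo ∩ Oliver: 09:00-09:15, 10:45-14:30, 14:45-17:15.
So the common availability across everyone is 09:00-09:15, 10:45-14:30, 14:45-17:15.
Summing the common windows: 15 + 225 + 150 = 390 minutes.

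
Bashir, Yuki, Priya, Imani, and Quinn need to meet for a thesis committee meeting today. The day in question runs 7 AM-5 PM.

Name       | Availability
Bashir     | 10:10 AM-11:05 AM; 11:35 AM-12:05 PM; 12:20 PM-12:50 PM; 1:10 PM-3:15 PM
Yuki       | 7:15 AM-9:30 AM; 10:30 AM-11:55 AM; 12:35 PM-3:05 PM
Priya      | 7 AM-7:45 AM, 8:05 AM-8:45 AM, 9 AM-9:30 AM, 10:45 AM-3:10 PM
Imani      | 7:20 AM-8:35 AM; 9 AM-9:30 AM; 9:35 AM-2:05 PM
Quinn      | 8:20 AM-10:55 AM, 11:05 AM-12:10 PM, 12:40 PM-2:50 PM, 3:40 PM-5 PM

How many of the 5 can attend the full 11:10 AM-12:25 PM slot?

2

Priya and Imani can make the full 11:10-12:25 slot — that's 2.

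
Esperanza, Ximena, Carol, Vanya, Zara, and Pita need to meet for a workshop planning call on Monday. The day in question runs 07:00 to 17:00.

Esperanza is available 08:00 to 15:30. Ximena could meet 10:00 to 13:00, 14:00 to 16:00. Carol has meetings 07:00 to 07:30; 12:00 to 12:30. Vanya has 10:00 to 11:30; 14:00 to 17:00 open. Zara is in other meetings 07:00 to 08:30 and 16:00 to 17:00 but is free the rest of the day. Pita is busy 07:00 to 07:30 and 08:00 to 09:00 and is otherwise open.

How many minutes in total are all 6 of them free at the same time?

Esperanza free: 08:00-15:30.
Ximena free: 10:00-13:00, 14:00-16:00.
Carol free: 07:30-12:00, 12:30-17:00 (invert busy blocks within the working day).
Vanya free: 10:00-11:30, 14:00-17:00.
Zara free: 08:30-16:00 (invert busy blocks within the working day).
Pita free: 07:30-08:00, 09:00-17:00 (invert busy blocks within the working day).
Esperanza ∩ Ximena: 10:00-13:00, 14:00-15:30.
Esperanza ∩ Ximena ∩ Carol: 10:00-12:00, 12:30-13:00, 14:00-15:30.
Esperanza ∩ Ximena ∩ Carol ∩ Vanya: 10:00-11:30, 14:00-15:30.
Esperanza ∩ Ximena ∩ Carol ∩ Vanya ∩ Zara: 10:00-11:30, 14:00-15:30.
Esperanza ∩ Ximena ∩ Carol ∩ Vanya ∩ Zara ∩ Pita: 10:00-11:30, 14:00-15:30.
Summing the common windows: 90 + 90 = 180 minutes.

180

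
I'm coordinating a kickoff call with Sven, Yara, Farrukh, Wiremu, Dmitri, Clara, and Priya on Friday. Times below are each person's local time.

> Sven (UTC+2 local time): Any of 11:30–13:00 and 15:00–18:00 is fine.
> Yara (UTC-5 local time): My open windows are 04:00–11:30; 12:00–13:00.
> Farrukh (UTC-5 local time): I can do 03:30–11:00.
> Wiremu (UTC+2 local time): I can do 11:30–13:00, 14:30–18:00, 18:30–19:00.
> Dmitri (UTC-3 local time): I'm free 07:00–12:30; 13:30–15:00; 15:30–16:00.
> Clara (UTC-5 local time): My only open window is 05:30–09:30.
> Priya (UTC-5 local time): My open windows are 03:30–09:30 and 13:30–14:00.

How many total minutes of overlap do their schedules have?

120

Sven in UTC: 09:30-11:00, 13:00-16:00 (subtract 2h to convert from UTC+2).
Yara in UTC: 09:00-16:30, 17:00-18:00 (add 5h to convert from UTC-5).
Farrukh in UTC: 08:30-16:00 (add 5h to convert from UTC-5).
Wiremu in UTC: 09:30-11:00, 12:30-16:00, 16:30-17:00 (subtract 2h to convert from UTC+2).
Dmitri in UTC: 10:00-15:30, 16:30-18:00, 18:30-19:00 (add 3h to convert from UTC-3).
Clara in UTC: 10:30-14:30 (add 5h to convert from UTC-5).
Priya in UTC: 08:30-14:30, 18:30-19:00 (add 5h to convert from UTC-5).
Sven ∩ Yara: 09:30-11:00, 13:00-16:00.
Sven ∩ Yara ∩ Farrukh: 09:30-11:00, 13:00-16:00.
Sven ∩ Yara ∩ Farrukh ∩ Wiremu: 09:30-11:00, 13:00-16:00.
Sven ∩ Yara ∩ Farrukh ∩ Wiremu ∩ Dmitri: 10:00-11:00, 13:00-15:30.
Sven ∩ Yara ∩ Farrukh ∩ Wiremu ∩ Dmitri ∩ Clara: 10:30-11:00, 13:00-14:30.
Sven ∩ Yara ∩ Farrukh ∩ Wiremu ∩ Dmitri ∩ Clara ∩ Priya: 10:30-11:00, 13:00-14:30.
Those are the intersection windows.
Summing the common windows: 30 + 90 = 120 minutes.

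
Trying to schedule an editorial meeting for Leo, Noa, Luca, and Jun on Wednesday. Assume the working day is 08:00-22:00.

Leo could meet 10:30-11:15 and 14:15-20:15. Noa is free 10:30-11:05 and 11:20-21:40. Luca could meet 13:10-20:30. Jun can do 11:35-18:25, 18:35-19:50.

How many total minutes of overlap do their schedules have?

Leo ∩ Noa: 10:30-11:05, 14:15-20:15.
Leo ∩ Noa ∩ Luca: 14:15-20:15.
Leo ∩ Noa ∩ Luca ∩ Jun: 14:15-18:25, 18:35-19:50.
Summing the common windows: 250 + 75 = 325 minutes.

325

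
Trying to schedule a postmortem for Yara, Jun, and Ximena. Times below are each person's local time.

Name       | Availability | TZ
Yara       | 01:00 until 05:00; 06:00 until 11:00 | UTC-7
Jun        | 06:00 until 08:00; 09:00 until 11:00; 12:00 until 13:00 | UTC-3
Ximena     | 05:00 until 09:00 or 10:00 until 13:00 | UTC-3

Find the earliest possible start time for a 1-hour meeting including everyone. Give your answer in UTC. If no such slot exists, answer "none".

09:00

Yara in UTC: 08:00-12:00, 13:00-18:00 (add 7h to convert from UTC-7).
Jun in UTC: 09:00-11:00, 12:00-14:00, 15:00-16:00 (add 3h to convert from UTC-3).
Ximena in UTC: 08:00-12:00, 13:00-16:00 (add 3h to convert from UTC-3).
Yara ∩ Jun: 09:00-11:00, 13:00-14:00, 15:00-16:00.
Yara ∩ Jun ∩ Ximena: 09:00-11:00, 13:00-14:00, 15:00-16:00.
The first common window of at least 60 minutes is 09:00-11:00, so the earliest start is 09:00.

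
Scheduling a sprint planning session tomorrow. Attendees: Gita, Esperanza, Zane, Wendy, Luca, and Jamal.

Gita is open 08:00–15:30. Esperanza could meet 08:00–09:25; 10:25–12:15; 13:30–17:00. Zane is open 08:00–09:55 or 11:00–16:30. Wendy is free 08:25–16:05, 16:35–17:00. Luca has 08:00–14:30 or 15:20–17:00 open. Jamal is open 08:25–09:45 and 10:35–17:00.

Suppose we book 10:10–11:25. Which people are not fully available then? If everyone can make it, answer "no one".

Gita: free for 10:10-11:25. Esperanza: not fully free for 10:10-11:25. Zane: not fully free for 10:10-11:25. Wendy: free for 10:10-11:25. Luca: free for 10:10-11:25. Jamal: not fully free for 10:10-11:25.

Esperanza, Jamal, Zane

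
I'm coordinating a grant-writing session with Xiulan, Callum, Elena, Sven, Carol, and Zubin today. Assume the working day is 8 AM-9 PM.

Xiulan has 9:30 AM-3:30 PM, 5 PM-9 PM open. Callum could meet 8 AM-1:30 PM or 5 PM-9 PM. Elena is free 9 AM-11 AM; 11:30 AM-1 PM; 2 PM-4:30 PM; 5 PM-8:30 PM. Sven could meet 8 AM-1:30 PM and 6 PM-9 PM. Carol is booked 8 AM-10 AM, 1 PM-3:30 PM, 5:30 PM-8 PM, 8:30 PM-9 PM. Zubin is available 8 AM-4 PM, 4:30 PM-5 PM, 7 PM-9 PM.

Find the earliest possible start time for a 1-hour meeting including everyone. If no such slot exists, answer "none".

10:00

Xiulan free: 09:30-15:30, 17:00-21:00.
Callum free: 08:00-13:30, 17:00-21:00.
Elena free: 09:00-11:00, 11:30-13:00, 14:00-16:30, 17:00-20:30.
Sven free: 08:00-13:30, 18:00-21:00.
Carol free: 10:00-13:00, 15:30-17:30, 20:00-20:30 (invert busy blocks within the working day).
Zubin free: 08:00-16:00, 16:30-17:00, 19:00-21:00.
Xiulan ∩ Callum: 09:30-13:30, 17:00-21:00.
Xiulan ∩ Callum ∩ Elena: 09:30-11:00, 11:30-13:00, 17:00-20:30.
Xiulan ∩ Callum ∩ Elena ∩ Sven: 09:30-11:00, 11:30-13:00, 18:00-20:30.
Xiulan ∩ Callum ∩ Elena ∩ Sven ∩ Carol: 10:00-11:00, 11:30-13:00, 20:00-20:30.
Xiulan ∩ Callum ∩ Elena ∩ Sven ∩ Carol ∩ Zubin: 10:00-11:00, 11:30-13:00, 20:00-20:30.
So the common availability across everyone is 10:00-11:00, 11:30-13:00, 20:00-20:30.
The first common window of at least 60 minutes is 10:00-11:00, so the earliest start is 10:00.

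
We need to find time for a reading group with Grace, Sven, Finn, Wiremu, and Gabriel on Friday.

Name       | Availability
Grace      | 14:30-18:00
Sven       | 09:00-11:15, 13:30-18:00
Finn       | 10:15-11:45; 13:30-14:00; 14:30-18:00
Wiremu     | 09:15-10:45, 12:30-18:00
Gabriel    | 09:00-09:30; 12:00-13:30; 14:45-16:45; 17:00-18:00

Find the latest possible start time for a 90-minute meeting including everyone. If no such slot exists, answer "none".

15:15

Grace ∩ Sven: 14:30-18:00.
Grace ∩ Sven ∩ Finn: 14:30-18:00.
Grace ∩ Sven ∩ Finn ∩ Wiremu: 14:30-18:00.
Grace ∩ Sven ∩ Finn ∩ Wiremu ∩ Gabriel: 14:45-16:45, 17:00-18:00.
So the common availability across everyone is 14:45-16:45, 17:00-18:00.
The last common window of at least 90 minutes is 14:45-16:45; a 90-minute meeting can start as late as 15:15 and still end by 16:45.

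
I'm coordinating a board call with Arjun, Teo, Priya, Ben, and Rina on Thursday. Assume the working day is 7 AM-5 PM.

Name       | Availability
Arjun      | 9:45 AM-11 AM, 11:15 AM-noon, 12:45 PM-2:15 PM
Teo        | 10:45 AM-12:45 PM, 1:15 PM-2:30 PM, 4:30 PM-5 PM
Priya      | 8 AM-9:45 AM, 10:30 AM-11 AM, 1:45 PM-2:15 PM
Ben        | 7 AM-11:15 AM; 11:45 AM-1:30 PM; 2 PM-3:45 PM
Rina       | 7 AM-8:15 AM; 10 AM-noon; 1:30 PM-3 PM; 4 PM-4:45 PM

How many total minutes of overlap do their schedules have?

30

Arjun ∩ Teo: 10:45-11:00, 11:15-12:00, 13:15-14:15.
Arjun ∩ Teo ∩ Priya: 10:45-11:00, 13:45-14:15.
Arjun ∩ Teo ∩ Priya ∩ Ben: 10:45-11:00, 14:00-14:15.
Arjun ∩ Teo ∩ Priya ∩ Ben ∩ Rina: 10:45-11:00, 14:00-14:15.
Summing the common windows: 15 + 15 = 30 minutes.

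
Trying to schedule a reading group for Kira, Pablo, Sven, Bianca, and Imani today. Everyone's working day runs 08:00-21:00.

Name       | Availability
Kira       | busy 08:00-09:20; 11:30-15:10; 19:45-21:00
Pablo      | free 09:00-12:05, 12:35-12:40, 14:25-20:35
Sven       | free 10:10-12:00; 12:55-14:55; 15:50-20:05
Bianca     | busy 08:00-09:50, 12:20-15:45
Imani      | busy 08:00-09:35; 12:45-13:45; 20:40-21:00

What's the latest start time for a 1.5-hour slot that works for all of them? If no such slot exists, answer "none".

Kira free: 09:20-11:30, 15:10-19:45 (invert busy blocks within the working day).
Pablo free: 09:00-12:05, 12:35-12:40, 14:25-20:35.
Sven free: 10:10-12:00, 12:55-14:55, 15:50-20:05.
Bianca free: 09:50-12:20, 15:45-21:00 (invert busy blocks within the working day).
Imani free: 09:35-12:45, 13:45-20:40 (invert busy blocks within the working day).
Kira ∩ Pablo: 09:20-11:30, 15:10-19:45.
Kira ∩ Pablo ∩ Sven: 10:10-11:30, 15:50-19:45.
Kira ∩ Pablo ∩ Sven ∩ Bianca: 10:10-11:30, 15:50-19:45.
Kira ∩ Pablo ∩ Sven ∩ Bianca ∩ Imani: 10:10-11:30, 15:50-19:45.
The last common window of at least 90 minutes is 15:50-19:45; a 90-minute meeting can start as late as 18:15 and still end by 19:45.

18:15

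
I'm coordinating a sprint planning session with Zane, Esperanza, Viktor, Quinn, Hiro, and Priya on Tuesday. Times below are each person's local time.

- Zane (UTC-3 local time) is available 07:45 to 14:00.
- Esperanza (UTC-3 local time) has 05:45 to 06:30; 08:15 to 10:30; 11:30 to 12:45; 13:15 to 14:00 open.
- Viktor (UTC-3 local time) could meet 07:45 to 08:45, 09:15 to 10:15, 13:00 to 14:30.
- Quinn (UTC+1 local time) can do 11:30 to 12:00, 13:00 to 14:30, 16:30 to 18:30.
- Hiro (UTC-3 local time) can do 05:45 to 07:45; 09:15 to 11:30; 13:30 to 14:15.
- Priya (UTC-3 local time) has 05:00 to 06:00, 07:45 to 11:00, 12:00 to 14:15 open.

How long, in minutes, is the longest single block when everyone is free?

60

Zane in UTC: 10:45-17:00 (add 3h to convert from UTC-3).
Esperanza in UTC: 08:45-09:30, 11:15-13:30, 14:30-15:45, 16:15-17:00 (add 3h to convert from UTC-3).
Viktor in UTC: 10:45-11:45, 12:15-13:15, 16:00-17:30 (add 3h to convert from UTC-3).
Quinn in UTC: 10:30-11:00, 12:00-13:30, 15:30-17:30 (subtract 1h to convert from UTC+1).
Hiro in UTC: 08:45-10:45, 12:15-14:30, 16:30-17:15 (add 3h to convert from UTC-3).
Priya in UTC: 08:00-09:00, 10:45-14:00, 15:00-17:15 (add 3h to convert from UTC-3).
Zane ∩ Esperanza: 11:15-13:30, 14:30-15:45, 16:15-17:00.
Zane ∩ Esperanza ∩ Viktor: 11:15-11:45, 12:15-13:15, 16:15-17:00.
Zane ∩ Esperanza ∩ Viktor ∩ Quinn: 12:15-13:15, 16:15-17:00.
Zane ∩ Esperanza ∩ Viktor ∩ Quinn ∩ Hiro: 12:15-13:15, 16:30-17:00.
Zane ∩ Esperanza ∩ Viktor ∩ Quinn ∩ Hiro ∩ Priya: 12:15-13:15, 16:30-17:00.
So the common availability across everyone is 12:15-13:15, 16:30-17:00.
The longest is 12:15-13:15 at 60 minutes.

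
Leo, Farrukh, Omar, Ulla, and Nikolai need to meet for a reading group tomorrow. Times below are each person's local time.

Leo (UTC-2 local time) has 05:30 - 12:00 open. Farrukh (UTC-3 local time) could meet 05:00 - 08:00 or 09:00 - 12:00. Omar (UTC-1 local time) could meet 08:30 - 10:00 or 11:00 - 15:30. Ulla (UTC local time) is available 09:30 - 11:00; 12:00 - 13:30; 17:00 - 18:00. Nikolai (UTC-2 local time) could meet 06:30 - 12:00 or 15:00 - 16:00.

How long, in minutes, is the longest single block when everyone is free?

Leo in UTC: 07:30-14:00 (add 2h to convert from UTC-2).
Farrukh in UTC: 08:00-11:00, 12:00-15:00 (add 3h to convert from UTC-3).
Omar in UTC: 09:30-11:00, 12:00-16:30 (add 1h to convert from UTC-1).
Ulla in UTC: 09:30-11:00, 12:00-13:30, 17:00-18:00.
Nikolai in UTC: 08:30-14:00, 17:00-18:00 (add 2h to convert from UTC-2).
Leo ∩ Farrukh: 08:00-11:00, 12:00-14:00.
Leo ∩ Farrukh ∩ Omar: 09:30-11:00, 12:00-14:00.
Leo ∩ Farrukh ∩ Omar ∩ Ulla: 09:30-11:00, 12:00-13:30.
Leo ∩ Farrukh ∩ Omar ∩ Ulla ∩ Nikolai: 09:30-11:00, 12:00-13:30.
So the common availability across everyone is 09:30-11:00, 12:00-13:30.
The longest is 09:30-11:00 at 90 minutes.

90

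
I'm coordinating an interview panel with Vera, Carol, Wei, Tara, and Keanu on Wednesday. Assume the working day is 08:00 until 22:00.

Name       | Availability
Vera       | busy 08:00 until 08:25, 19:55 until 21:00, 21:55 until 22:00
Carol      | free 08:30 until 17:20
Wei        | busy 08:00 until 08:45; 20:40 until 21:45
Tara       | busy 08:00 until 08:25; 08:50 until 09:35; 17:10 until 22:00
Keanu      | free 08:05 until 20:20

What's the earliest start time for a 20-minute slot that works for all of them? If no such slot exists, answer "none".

09:35

Vera free: 08:25-19:55, 21:00-21:55 (invert busy blocks within the working day).
Carol free: 08:30-17:20.
Wei free: 08:45-20:40, 21:45-22:00 (invert busy blocks within the working day).
Tara free: 08:25-08:50, 09:35-17:10 (invert busy blocks within the working day).
Keanu free: 08:05-20:20.
Vera ∩ Carol: 08:30-17:20.
Vera ∩ Carol ∩ Wei: 08:45-17:20.
Vera ∩ Carol ∩ Wei ∩ Tara: 08:45-08:50, 09:35-17:10.
Vera ∩ Carol ∩ Wei ∩ Tara ∩ Keanu: 08:45-08:50, 09:35-17:10.
Those are the intersection windows.
The first common window of at least 20 minutes is 09:35-17:10, so the earliest start is 09:35.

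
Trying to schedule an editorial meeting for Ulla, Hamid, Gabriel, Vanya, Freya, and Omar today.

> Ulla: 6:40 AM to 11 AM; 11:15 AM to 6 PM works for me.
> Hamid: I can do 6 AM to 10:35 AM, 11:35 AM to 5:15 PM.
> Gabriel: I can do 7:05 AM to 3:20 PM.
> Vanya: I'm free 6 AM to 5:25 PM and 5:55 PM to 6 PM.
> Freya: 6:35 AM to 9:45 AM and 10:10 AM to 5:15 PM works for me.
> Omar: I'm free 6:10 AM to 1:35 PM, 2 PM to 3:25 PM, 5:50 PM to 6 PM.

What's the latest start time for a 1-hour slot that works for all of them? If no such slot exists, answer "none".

14:20

Ulla ∩ Hamid: 06:40-10:35, 11:35-17:15.
Ulla ∩ Hamid ∩ Gabriel: 07:05-10:35, 11:35-15:20.
Ulla ∩ Hamid ∩ Gabriel ∩ Vanya: 07:05-10:35, 11:35-15:20.
Ulla ∩ Hamid ∩ Gabriel ∩ Vanya ∩ Freya: 07:05-09:45, 10:10-10:35, 11:35-15:20.
Ulla ∩ Hamid ∩ Gabriel ∩ Vanya ∩ Freya ∩ Omar: 07:05-09:45, 10:10-10:35, 11:35-13:35, 14:00-15:20.
The last common window of at least 60 minutes is 14:00-15:20; a 60-minute meeting can start as late as 14:20 and still end by 15:20.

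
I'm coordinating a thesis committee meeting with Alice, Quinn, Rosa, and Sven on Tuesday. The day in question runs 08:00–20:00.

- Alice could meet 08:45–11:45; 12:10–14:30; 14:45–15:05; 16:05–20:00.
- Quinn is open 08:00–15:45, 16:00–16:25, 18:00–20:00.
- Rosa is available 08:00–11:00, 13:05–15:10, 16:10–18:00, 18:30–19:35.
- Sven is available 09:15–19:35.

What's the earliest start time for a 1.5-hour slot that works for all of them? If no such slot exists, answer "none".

09:15

Alice ∩ Quinn: 08:45-11:45, 12:10-14:30, 14:45-15:05, 16:05-16:25, 18:00-20:00.
Alice ∩ Quinn ∩ Rosa: 08:45-11:00, 13:05-14:30, 14:45-15:05, 16:10-16:25, 18:30-19:35.
Alice ∩ Quinn ∩ Rosa ∩ Sven: 09:15-11:00, 13:05-14:30, 14:45-15:05, 16:10-16:25, 18:30-19:35.
The first common window of at least 90 minutes is 09:15-11:00, so the earliest start is 09:15.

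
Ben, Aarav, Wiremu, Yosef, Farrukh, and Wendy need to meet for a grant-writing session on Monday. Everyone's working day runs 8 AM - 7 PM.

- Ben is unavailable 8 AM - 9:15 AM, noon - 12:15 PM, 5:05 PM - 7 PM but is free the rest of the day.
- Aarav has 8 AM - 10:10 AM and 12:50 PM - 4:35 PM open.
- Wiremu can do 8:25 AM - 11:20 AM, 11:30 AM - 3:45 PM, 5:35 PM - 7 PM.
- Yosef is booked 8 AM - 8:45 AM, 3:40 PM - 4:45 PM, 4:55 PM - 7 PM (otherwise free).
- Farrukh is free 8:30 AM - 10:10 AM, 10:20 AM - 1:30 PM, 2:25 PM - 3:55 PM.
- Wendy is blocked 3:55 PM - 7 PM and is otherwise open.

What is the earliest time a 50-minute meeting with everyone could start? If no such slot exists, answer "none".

Ben free: 09:15-12:00, 12:15-17:05 (invert busy blocks within the working day).
Aarav free: 08:00-10:10, 12:50-16:35.
Wiremu free: 08:25-11:20, 11:30-15:45, 17:35-19:00.
Yosef free: 08:45-15:40, 16:45-16:55 (invert busy blocks within the working day).
Farrukh free: 08:30-10:10, 10:20-13:30, 14:25-15:55.
Wendy free: 08:00-15:55 (invert busy blocks within the working day).
Ben ∩ Aarav: 09:15-10:10, 12:50-16:35.
Ben ∩ Aarav ∩ Wiremu: 09:15-10:10, 12:50-15:45.
Ben ∩ Aarav ∩ Wiremu ∩ Yosef: 09:15-10:10, 12:50-15:40.
Ben ∩ Aarav ∩ Wiremu ∩ Yosef ∩ Farrukh: 09:15-10:10, 12:50-13:30, 14:25-15:40.
Ben ∩ Aarav ∩ Wiremu ∩ Yosef ∩ Farrukh ∩ Wendy: 09:15-10:10, 12:50-13:30, 14:25-15:40.
The first common window of at least 50 minutes is 09:15-10:10, so the earliest start is 09:15.

09:15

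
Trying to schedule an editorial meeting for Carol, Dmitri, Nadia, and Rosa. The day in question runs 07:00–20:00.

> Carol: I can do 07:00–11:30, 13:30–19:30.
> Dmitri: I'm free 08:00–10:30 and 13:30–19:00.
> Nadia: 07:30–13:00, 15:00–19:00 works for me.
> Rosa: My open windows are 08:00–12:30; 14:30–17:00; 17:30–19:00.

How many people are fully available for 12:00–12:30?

2

Nadia and Rosa can make the full 12:00-12:30 slot — that's 2.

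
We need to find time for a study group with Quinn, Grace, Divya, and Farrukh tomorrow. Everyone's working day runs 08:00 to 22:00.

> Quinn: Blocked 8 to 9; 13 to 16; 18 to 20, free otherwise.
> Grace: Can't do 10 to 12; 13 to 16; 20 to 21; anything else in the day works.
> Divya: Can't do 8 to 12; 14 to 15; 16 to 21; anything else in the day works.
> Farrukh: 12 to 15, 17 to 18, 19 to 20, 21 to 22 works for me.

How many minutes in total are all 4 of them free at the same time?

Quinn free: 09:00-13:00, 16:00-18:00, 20:00-22:00 (invert busy blocks within the working day).
Grace free: 08:00-10:00, 12:00-13:00, 16:00-20:00, 21:00-22:00 (invert busy blocks within the working day).
Divya free: 12:00-14:00, 15:00-16:00, 21:00-22:00 (invert busy blocks within the working day).
Farrukh free: 12:00-15:00, 17:00-18:00, 19:00-20:00, 21:00-22:00.
Quinn ∩ Grace: 09:00-10:00, 12:00-13:00, 16:00-18:00, 21:00-22:00.
Quinn ∩ Grace ∩ Divya: 12:00-13:00, 21:00-22:00.
Quinn ∩ Grace ∩ Divya ∩ Farrukh: 12:00-13:00, 21:00-22:00.
So the common availability across everyone is 12:00-13:00, 21:00-22:00.
Summing the common windows: 60 + 60 = 120 minutes.

120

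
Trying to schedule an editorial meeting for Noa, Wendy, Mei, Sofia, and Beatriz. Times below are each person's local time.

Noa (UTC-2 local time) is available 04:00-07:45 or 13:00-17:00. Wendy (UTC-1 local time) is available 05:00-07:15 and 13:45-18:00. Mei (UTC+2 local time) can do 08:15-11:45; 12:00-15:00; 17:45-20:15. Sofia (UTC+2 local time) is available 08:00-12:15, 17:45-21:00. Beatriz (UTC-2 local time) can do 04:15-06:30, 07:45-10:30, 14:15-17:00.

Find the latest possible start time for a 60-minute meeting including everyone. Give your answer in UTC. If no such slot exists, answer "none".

17:15

Noa in UTC: 06:00-09:45, 15:00-19:00 (add 2h to convert from UTC-2).
Wendy in UTC: 06:00-08:15, 14:45-19:00 (add 1h to convert from UTC-1).
Mei in UTC: 06:15-09:45, 10:00-13:00, 15:45-18:15 (subtract 2h to convert from UTC+2).
Sofia in UTC: 06:00-10:15, 15:45-19:00 (subtract 2h to convert from UTC+2).
Beatriz in UTC: 06:15-08:30, 09:45-12:30, 16:15-19:00 (add 2h to convert from UTC-2).
Noa ∩ Wendy: 06:00-08:15, 15:00-19:00.
Noa ∩ Wendy ∩ Mei: 06:15-08:15, 15:45-18:15.
Noa ∩ Wendy ∩ Mei ∩ Sofia: 06:15-08:15, 15:45-18:15.
Noa ∩ Wendy ∩ Mei ∩ Sofia ∩ Beatriz: 06:15-08:15, 16:15-18:15.
So the common availability across everyone is 06:15-08:15, 16:15-18:15.
The last common window of at least 60 minutes is 16:15-18:15; a 60-minute meeting can start as late as 17:15 and still end by 18:15.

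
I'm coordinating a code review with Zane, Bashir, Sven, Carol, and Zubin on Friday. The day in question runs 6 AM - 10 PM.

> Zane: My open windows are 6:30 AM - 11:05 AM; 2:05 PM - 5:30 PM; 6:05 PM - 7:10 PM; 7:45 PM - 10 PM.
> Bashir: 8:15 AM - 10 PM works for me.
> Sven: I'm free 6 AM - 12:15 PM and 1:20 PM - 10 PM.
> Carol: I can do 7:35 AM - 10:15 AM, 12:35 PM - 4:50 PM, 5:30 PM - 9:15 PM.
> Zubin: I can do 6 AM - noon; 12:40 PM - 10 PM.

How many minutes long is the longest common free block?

Zane ∩ Bashir: 08:15-11:05, 14:05-17:30, 18:05-19:10, 19:45-22:00.
Zane ∩ Bashir ∩ Sven: 08:15-11:05, 14:05-17:30, 18:05-19:10, 19:45-22:00.
Zane ∩ Bashir ∩ Sven ∩ Carol: 08:15-10:15, 14:05-16:50, 18:05-19:10, 19:45-21:15.
Zane ∩ Bashir ∩ Sven ∩ Carol ∩ Zubin: 08:15-10:15, 14:05-16:50, 18:05-19:10, 19:45-21:15.
The longest is 14:05-16:50 at 165 minutes.

165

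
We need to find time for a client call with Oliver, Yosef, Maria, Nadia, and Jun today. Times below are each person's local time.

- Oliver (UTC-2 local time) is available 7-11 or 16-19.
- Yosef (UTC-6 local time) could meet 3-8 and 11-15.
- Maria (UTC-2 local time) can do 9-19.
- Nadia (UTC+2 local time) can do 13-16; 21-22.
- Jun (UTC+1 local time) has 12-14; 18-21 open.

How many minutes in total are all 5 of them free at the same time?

Oliver in UTC: 09:00-13:00, 18:00-21:00 (add 2h to convert from UTC-2).
Yosef in UTC: 09:00-14:00, 17:00-21:00 (add 6h to convert from UTC-6).
Maria in UTC: 11:00-21:00 (add 2h to convert from UTC-2).
Nadia in UTC: 11:00-14:00, 19:00-20:00 (subtract 2h to convert from UTC+2).
Jun in UTC: 11:00-13:00, 17:00-20:00 (subtract 1h to convert from UTC+1).
Oliver ∩ Yosef: 09:00-13:00, 18:00-21:00.
Oliver ∩ Yosef ∩ Maria: 11:00-13:00, 18:00-21:00.
Oliver ∩ Yosef ∩ Maria ∩ Nadia: 11:00-13:00, 19:00-20:00.
Oliver ∩ Yosef ∩ Maria ∩ Nadia ∩ Jun: 11:00-13:00, 19:00-20:00.
Summing the common windows: 120 + 60 = 180 minutes.

180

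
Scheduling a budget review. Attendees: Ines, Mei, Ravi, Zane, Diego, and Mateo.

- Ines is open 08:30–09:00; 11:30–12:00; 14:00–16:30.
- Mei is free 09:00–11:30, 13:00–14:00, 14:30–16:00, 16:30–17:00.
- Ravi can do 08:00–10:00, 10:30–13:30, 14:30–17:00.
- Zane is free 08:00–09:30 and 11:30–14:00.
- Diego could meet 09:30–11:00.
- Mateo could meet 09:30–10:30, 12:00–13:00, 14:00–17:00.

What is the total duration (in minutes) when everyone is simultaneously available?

Ines ∩ Mei: 14:30-16:00.
Ines ∩ Mei ∩ Ravi: 14:30-16:00.
Ines ∩ Mei ∩ Ravi ∩ Zane: ∅.
Ines ∩ Mei ∩ Ravi ∩ Zane ∩ Diego: ∅.
Ines ∩ Mei ∩ Ravi ∩ Zane ∩ Diego ∩ Mateo: ∅.
There is no time when everyone is free.
There is no common window, so the total is 0 minutes.

0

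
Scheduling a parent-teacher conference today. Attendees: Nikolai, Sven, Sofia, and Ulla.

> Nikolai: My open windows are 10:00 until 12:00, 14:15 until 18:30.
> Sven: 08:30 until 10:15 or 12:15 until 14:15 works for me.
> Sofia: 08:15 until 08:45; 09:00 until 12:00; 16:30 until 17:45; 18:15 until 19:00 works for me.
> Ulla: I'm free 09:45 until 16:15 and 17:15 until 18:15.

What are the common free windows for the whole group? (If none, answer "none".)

10:00-10:15

Nikolai ∩ Sven: 10:00-10:15.
Nikolai ∩ Sven ∩ Sofia: 10:00-10:15.
Nikolai ∩ Sven ∩ Sofia ∩ Ulla: 10:00-10:15.
So the common availability across everyone is 10:00-10:15.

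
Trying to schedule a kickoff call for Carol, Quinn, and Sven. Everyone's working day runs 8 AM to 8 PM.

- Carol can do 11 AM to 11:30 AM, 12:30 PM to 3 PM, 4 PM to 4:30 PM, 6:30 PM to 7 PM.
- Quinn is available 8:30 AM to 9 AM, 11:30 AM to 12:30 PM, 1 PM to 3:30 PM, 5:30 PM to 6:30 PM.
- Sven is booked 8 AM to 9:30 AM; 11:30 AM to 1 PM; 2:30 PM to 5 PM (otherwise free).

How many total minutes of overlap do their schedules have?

Carol free: 11:00-11:30, 12:30-15:00, 16:00-16:30, 18:30-19:00.
Quinn free: 08:30-09:00, 11:30-12:30, 13:00-15:30, 17:30-18:30.
Sven free: 09:30-11:30, 13:00-14:30, 17:00-20:00 (invert busy blocks within the working day).
Carol ∩ Quinn: 13:00-15:00.
Carol ∩ Quinn ∩ Sven: 13:00-14:30.
So the common availability across everyone is 13:00-14:30.
That's a single block of 90 minutes.

90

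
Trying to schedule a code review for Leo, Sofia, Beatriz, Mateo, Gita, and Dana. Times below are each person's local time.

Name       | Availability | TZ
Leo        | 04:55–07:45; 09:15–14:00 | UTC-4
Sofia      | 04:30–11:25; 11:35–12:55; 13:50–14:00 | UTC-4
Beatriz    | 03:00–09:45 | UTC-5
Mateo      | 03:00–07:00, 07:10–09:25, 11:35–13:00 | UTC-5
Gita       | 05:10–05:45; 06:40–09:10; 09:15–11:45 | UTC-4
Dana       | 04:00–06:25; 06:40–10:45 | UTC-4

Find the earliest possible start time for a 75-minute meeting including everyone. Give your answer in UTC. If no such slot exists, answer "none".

none

Leo in UTC: 08:55-11:45, 13:15-18:00 (add 4h to convert from UTC-4).
Sofia in UTC: 08:30-15:25, 15:35-16:55, 17:50-18:00 (add 4h to convert from UTC-4).
Beatriz in UTC: 08:00-14:45 (add 5h to convert from UTC-5).
Mateo in UTC: 08:00-12:00, 12:10-14:25, 16:35-18:00 (add 5h to convert from UTC-5).
Gita in UTC: 09:10-09:45, 10:40-13:10, 13:15-15:45 (add 4h to convert from UTC-4).
Dana in UTC: 08:00-10:25, 10:40-14:45 (add 4h to convert from UTC-4).
Leo ∩ Sofia: 08:55-11:45, 13:15-15:25, 15:35-16:55, 17:50-18:00.
Leo ∩ Sofia ∩ Beatriz: 08:55-11:45, 13:15-14:45.
Leo ∩ Sofia ∩ Beatriz ∩ Mateo: 08:55-11:45, 13:15-14:25.
Leo ∩ Sofia ∩ Beatriz ∩ Mateo ∩ Gita: 09:10-09:45, 10:40-11:45, 13:15-14:25.
Leo ∩ Sofia ∩ Beatriz ∩ Mateo ∩ Gita ∩ Dana: 09:10-09:45, 10:40-11:45, 13:15-14:25.
Those are the intersection windows.
No common window is at least 75 minutes long.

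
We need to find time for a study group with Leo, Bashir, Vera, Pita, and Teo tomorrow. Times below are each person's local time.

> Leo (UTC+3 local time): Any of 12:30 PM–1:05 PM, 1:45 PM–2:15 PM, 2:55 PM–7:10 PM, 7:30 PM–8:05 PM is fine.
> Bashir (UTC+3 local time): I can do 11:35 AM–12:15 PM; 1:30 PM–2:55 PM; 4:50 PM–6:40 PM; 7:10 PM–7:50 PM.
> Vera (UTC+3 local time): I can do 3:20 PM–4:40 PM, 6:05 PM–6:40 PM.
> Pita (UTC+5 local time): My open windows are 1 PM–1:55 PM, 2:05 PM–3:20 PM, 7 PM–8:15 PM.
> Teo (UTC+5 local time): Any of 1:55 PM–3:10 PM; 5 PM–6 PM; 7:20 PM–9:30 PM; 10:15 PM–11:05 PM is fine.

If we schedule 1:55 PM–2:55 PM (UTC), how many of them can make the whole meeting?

Leo in UTC: 09:30-10:05, 10:45-11:15, 11:55-16:10, 16:30-17:05 (subtract 3h to convert from UTC+3).
Bashir in UTC: 08:35-09:15, 10:30-11:55, 13:50-15:40, 16:10-16:50 (subtract 3h to convert from UTC+3).
Vera in UTC: 12:20-13:40, 15:05-15:40 (subtract 3h to convert from UTC+3).
Pita in UTC: 08:00-08:55, 09:05-10:20, 14:00-15:15 (subtract 5h to convert from UTC+5).
Teo in UTC: 08:55-10:10, 12:00-13:00, 14:20-16:30, 17:15-18:05 (subtract 5h to convert from UTC+5).
Leo and Bashir can make the full 13:55-14:55 slot — that's 2.

2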